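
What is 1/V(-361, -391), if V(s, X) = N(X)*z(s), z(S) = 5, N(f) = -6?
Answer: -1/30 ≈ -0.033333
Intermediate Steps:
V(s, X) = -30 (V(s, X) = -6*5 = -30)
1/V(-361, -391) = 1/(-30) = -1/30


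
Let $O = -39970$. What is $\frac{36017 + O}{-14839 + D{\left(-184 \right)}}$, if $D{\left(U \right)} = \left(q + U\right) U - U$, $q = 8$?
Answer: $- \frac{3953}{17729} \approx -0.22297$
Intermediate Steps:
$D{\left(U \right)} = - U + U \left(8 + U\right)$ ($D{\left(U \right)} = \left(8 + U\right) U - U = U \left(8 + U\right) - U = - U + U \left(8 + U\right)$)
$\frac{36017 + O}{-14839 + D{\left(-184 \right)}} = \frac{36017 - 39970}{-14839 - 184 \left(7 - 184\right)} = - \frac{3953}{-14839 - -32568} = - \frac{3953}{-14839 + 32568} = - \frac{3953}{17729}$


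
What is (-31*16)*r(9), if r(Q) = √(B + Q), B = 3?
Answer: -992*√3 ≈ -1718.2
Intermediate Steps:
r(Q) = √(3 + Q)
(-31*16)*r(9) = (-31*16)*√(3 + 9) = -992*√3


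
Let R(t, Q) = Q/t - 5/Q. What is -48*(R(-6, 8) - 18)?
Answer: 958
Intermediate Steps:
R(t, Q) = -5/Q + Q/t
-48*(R(-6, 8) - 18) = -48*((-5/8 + 8/(-6)) - 18) = -48*((-5*1/8 + 8*(-1/6)) - 18) = -48*((-5/8 - 4/3) - 18) = -48*(-47/24 - 18) = -48*(-479/24) = 958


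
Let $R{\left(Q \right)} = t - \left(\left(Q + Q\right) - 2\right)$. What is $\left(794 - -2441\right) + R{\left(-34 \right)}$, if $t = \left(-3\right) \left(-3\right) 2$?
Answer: $3323$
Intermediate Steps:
$t = 18$ ($t = 9 \cdot 2 = 18$)
$R{\left(Q \right)} = 20 - 2 Q$ ($R{\left(Q \right)} = 18 - \left(\left(Q + Q\right) - 2\right) = 18 - \left(2 Q - 2\right) = 18 - \left(-2 + 2 Q\right) = 20 - 2 Q$)
$\left(794 - -2441\right) + R{\left(-34 \right)} = \left(794 - -2441\right) + \left(20 - -68\right) = \left(794 + 2441\right) + \left(20 + 68\right) = 3235 + 88 = 3323$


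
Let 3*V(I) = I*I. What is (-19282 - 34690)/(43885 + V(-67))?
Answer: -40479/34036 ≈ -1.1893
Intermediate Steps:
V(I) = I**2/3 (V(I) = (I*I)/3 = I**2/3)
(-19282 - 34690)/(43885 + V(-67)) = (-19282 - 34690)/(43885 + (1/3)*(-67)**2) = -53972/(43885 + (1/3)*4489) = -53972/(43885 + 4489/3) = -53972/136144/3 = -53972*3/136144 = -40479/34036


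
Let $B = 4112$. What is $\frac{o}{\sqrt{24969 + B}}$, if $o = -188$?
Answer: $- \frac{188 \sqrt{29081}}{29081} \approx -1.1024$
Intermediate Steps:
$\frac{o}{\sqrt{24969 + B}} = - \frac{188}{\sqrt{24969 + 4112}} = - \frac{188}{\sqrt{29081}} = - 188 \frac{\sqrt{29081}}{29081} = - \frac{188 \sqrt{29081}}{29081}$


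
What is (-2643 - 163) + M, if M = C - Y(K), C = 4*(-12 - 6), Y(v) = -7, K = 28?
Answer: -2871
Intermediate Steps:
C = -72 (C = 4*(-18) = -72)
M = -65 (M = -72 - 1*(-7) = -72 + 7 = -65)
(-2643 - 163) + M = (-2643 - 163) - 65 = -2806 - 65 = -2871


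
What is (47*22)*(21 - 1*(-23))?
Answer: 45496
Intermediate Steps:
(47*22)*(21 - 1*(-23)) = 1034*(21 + 23) = 1034*44 = 45496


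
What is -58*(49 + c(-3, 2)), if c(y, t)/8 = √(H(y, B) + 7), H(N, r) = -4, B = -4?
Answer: -2842 - 464*√3 ≈ -3645.7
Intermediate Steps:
c(y, t) = 8*√3 (c(y, t) = 8*√(-4 + 7) = 8*√3)
-58*(49 + c(-3, 2)) = -58*(49 + 8*√3) = -2842 - 464*√3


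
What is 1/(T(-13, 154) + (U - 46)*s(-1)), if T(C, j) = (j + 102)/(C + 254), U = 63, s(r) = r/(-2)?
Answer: 482/4609 ≈ 0.10458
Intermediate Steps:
s(r) = -r/2 (s(r) = r*(-1/2) = -r/2)
T(C, j) = (102 + j)/(254 + C)
1/(T(-13, 154) + (U - 46)*s(-1)) = 1/((102 + 154)/(254 - 13) + (63 - 46)*(-1/2*(-1))) = 1/(256/241 + 17*(1/2)) = 1/((1/241)*256 + 17/2) = 1/(256/241 + 17/2) = 1/(4609/482) = 482/4609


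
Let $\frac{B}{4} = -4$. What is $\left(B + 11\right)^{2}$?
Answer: $25$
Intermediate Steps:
$B = -16$ ($B = 4 \left(-4\right) = -16$)
$\left(B + 11\right)^{2} = \left(-16 + 11\right)^{2} = \left(-5\right)^{2} = 25$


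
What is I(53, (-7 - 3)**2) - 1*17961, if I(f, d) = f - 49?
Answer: -17957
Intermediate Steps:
I(f, d) = -49 + f
I(53, (-7 - 3)**2) - 1*17961 = (-49 + 53) - 1*17961 = 4 - 17961 = -17957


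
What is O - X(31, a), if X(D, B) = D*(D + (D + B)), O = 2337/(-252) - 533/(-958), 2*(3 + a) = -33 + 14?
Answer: -62092897/40236 ≈ -1543.2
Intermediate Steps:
a = -25/2 (a = -3 + (-33 + 14)/2 = -3 + (½)*(-19) = -3 - 19/2 = -25/2 ≈ -12.500)
O = -350755/40236 (O = 2337*(-1/252) - 533*(-1/958) = -779/84 + 533/958 = -350755/40236 ≈ -8.7174)
X(D, B) = D*(B + 2*D) (X(D, B) = D*(D + (B + D)) = D*(B + 2*D))
O - X(31, a) = -350755/40236 - 31*(-25/2 + 2*31) = -350755/40236 - 31*(-25/2 + 62) = -350755/40236 - 31*99/2 = -350755/40236 - 1*3069/2 = -350755/40236 - 3069/2 = -62092897/40236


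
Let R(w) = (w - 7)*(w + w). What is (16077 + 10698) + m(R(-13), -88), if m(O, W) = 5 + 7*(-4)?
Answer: 26752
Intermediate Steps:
R(w) = 2*w*(-7 + w) (R(w) = (-7 + w)*(2*w) = 2*w*(-7 + w))
m(O, W) = -23 (m(O, W) = 5 - 28 = -23)
(16077 + 10698) + m(R(-13), -88) = (16077 + 10698) - 23 = 26775 - 23 = 26752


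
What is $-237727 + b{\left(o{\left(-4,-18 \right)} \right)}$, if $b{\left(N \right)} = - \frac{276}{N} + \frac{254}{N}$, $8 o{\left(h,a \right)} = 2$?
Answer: $-237815$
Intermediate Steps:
$o{\left(h,a \right)} = \frac{1}{4}$ ($o{\left(h,a \right)} = \frac{1}{8} \cdot 2 = \frac{1}{4}$)
$b{\left(N \right)} = - \frac{22}{N}$
$-237727 + b{\left(o{\left(-4,-18 \right)} \right)} = -237727 - 22 \frac{1}{\frac{1}{4}} = -237727 - 88 = -237815$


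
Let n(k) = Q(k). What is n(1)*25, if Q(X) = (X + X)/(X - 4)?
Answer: -50/3 ≈ -16.667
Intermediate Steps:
Q(X) = 2*X/(-4 + X) (Q(X) = (2*X)/(-4 + X) = 2*X/(-4 + X))
n(k) = 2*k/(-4 + k)
n(1)*25 = (2*1/(-4 + 1))*25 = (2*1/(-3))*25 = (2*1*(-⅓))*25 = -⅔*25 = -50/3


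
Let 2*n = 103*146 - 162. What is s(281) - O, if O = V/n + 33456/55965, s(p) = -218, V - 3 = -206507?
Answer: -322919518/1692145 ≈ -190.83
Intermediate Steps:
V = -206504 (V = 3 - 206507 = -206504)
n = 7438 (n = (103*146 - 162)/2 = (15038 - 162)/2 = (1/2)*14876 = 7438)
O = -45968092/1692145 (O = -206504/7438 + 33456/55965 = -206504*1/7438 + 33456*(1/55965) = -103252/3719 + 272/455 = -45968092/1692145 ≈ -27.166)
s(281) - O = -218 - 1*(-45968092/1692145) = -218 + 45968092/1692145 = -322919518/1692145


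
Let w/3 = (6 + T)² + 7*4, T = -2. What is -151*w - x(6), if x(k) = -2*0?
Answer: -19932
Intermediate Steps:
x(k) = 0
w = 132 (w = 3*((6 - 2)² + 7*4) = 3*(4² + 28) = 3*(16 + 28) = 3*44 = 132)
-151*w - x(6) = -151*132 - 1*0 = -19932 + 0 = -19932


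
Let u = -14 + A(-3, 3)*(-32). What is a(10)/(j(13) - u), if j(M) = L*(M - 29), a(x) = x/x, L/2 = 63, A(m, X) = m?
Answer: -1/2098 ≈ -0.00047664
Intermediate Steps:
L = 126 (L = 2*63 = 126)
a(x) = 1
j(M) = -3654 + 126*M (j(M) = 126*(M - 29) = 126*(-29 + M) = -3654 + 126*M)
u = 82 (u = -14 - 3*(-32) = -14 + 96 = 82)
a(10)/(j(13) - u) = 1/((-3654 + 126*13) - 1*82) = 1/((-3654 + 1638) - 82) = 1/(-2016 - 82) = 1/(-2098) = 1*(-1/2098) = -1/2098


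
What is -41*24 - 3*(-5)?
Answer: -969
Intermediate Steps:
-41*24 - 3*(-5) = -984 + 15 = -969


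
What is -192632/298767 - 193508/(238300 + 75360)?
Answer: -29558689439/23427814305 ≈ -1.2617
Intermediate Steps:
-192632/298767 - 193508/(238300 + 75360) = -192632*1/298767 - 193508/313660 = -192632/298767 - 193508*1/313660 = -192632/298767 - 48377/78415 = -29558689439/23427814305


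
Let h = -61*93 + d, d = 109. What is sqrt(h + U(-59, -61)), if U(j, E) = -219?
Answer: I*sqrt(5783) ≈ 76.046*I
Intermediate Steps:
h = -5564 (h = -61*93 + 109 = -5673 + 109 = -5564)
sqrt(h + U(-59, -61)) = sqrt(-5564 - 219) = sqrt(-5783) = I*sqrt(5783)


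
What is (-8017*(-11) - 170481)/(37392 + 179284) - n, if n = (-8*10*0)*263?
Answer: -41147/108338 ≈ -0.37980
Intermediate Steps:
n = 0 (n = -80*0*263 = 0*263 = 0)
(-8017*(-11) - 170481)/(37392 + 179284) - n = (-8017*(-11) - 170481)/(37392 + 179284) - 1*0 = (88187 - 170481)/216676 + 0 = -82294*1/216676 + 0 = -41147/108338 + 0 = -41147/108338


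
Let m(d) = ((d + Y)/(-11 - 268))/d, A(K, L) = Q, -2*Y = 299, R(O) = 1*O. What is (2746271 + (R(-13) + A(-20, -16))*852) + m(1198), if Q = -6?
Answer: 202779644675/74276 ≈ 2.7301e+6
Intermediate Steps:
R(O) = O
Y = -299/2 (Y = -½*299 = -299/2 ≈ -149.50)
A(K, L) = -6
m(d) = (299/558 - d/279)/d (m(d) = ((d - 299/2)/(-11 - 268))/d = ((-299/2 + d)/(-279))/d = ((-299/2 + d)*(-1/279))/d = (299/558 - d/279)/d)
(2746271 + (R(-13) + A(-20, -16))*852) + m(1198) = (2746271 + (-13 - 6)*852) + (1/558)*(299 - 2*1198)/1198 = (2746271 - 19*852) + (1/558)*(1/1198)*(299 - 2396) = (2746271 - 16188) + (1/558)*(1/1198)*(-2097) = 2730083 - 233/74276 = 202779644675/74276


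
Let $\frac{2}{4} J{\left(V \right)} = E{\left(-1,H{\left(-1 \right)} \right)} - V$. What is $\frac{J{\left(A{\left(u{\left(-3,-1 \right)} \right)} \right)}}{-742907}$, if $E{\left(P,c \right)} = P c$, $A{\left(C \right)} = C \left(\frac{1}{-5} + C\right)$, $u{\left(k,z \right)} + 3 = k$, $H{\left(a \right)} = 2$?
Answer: $\frac{392}{3714535} \approx 0.00010553$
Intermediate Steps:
$u{\left(k,z \right)} = -3 + k$
$A{\left(C \right)} = C \left(- \frac{1}{5} + C\right)$
$J{\left(V \right)} = -4 - 2 V$ ($J{\left(V \right)} = 2 \left(\left(-1\right) 2 - V\right) = 2 \left(-2 - V\right) = -4 - 2 V$)
$\frac{J{\left(A{\left(u{\left(-3,-1 \right)} \right)} \right)}}{-742907} = \frac{-4 - 2 \left(-3 - 3\right) \left(- \frac{1}{5} - 6\right)}{-742907} = \left(-4 - 2 \left(- 6 \left(- \frac{1}{5} - 6\right)\right)\right) \left(- \frac{1}{742907}\right) = \left(-4 - 2 \left(\left(-6\right) \left(- \frac{31}{5}\right)\right)\right) \left(- \frac{1}{742907}\right) = \left(-4 - \frac{372}{5}\right) \left(- \frac{1}{742907}\right) = \left(- \frac{392}{5}\right) \left(- \frac{1}{742907}\right) = \frac{392}{3714535}$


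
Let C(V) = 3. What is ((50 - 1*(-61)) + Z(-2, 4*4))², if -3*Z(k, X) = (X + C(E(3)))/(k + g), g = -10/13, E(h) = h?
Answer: 149695225/11664 ≈ 12834.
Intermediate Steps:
g = -10/13 (g = -10*1/13 = -10/13 ≈ -0.76923)
Z(k, X) = -(3 + X)/(3*(-10/13 + k)) (Z(k, X) = -(X + 3)/(3*(k - 10/13)) = -(3 + X)/(3*(-10/13 + k)))
((50 - 1*(-61)) + Z(-2, 4*4))² = ((50 - 1*(-61)) + 13*(-3 - 4*4)/(3*(-10 + 13*(-2))))² = ((50 + 61) + 13*(-3 - 1*16)/(3*(-10 - 26)))² = (111 + (13/3)*(-3 - 16)/(-36))² = (111 + (13/3)*(-1/36)*(-19))² = (111 + 247/108)² = (12235/108)² = 149695225/11664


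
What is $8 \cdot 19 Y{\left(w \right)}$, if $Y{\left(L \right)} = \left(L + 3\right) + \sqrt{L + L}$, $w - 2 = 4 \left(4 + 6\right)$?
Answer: $6840 + 304 \sqrt{21} \approx 8233.1$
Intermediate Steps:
$w = 42$ ($w = 2 + 4 \left(4 + 6\right) = 2 + 4 \cdot 10 = 2 + 40 = 42$)
$Y{\left(L \right)} = 3 + L + \sqrt{2} \sqrt{L}$ ($Y{\left(L \right)} = \left(3 + L\right) + \sqrt{2 L} = \left(3 + L\right) + \sqrt{2} \sqrt{L} = 3 + L + \sqrt{2} \sqrt{L}$)
$8 \cdot 19 Y{\left(w \right)} = 8 \cdot 19 \left(3 + 42 + \sqrt{2} \sqrt{42}\right) = 152 \left(3 + 42 + 2 \sqrt{21}\right) = 152 \left(45 + 2 \sqrt{21}\right) = 6840 + 304 \sqrt{21}$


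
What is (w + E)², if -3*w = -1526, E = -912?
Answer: 1464100/9 ≈ 1.6268e+5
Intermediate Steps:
w = 1526/3 (w = -⅓*(-1526) = 1526/3 ≈ 508.67)
(w + E)² = (1526/3 - 912)² = (-1210/3)² = 1464100/9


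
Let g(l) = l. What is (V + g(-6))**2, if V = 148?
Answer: 20164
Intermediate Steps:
(V + g(-6))**2 = (148 - 6)**2 = 142**2 = 20164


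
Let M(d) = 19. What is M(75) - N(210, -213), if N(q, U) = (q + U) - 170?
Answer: 192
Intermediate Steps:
N(q, U) = -170 + U + q (N(q, U) = (U + q) - 170 = -170 + U + q)
M(75) - N(210, -213) = 19 - (-170 - 213 + 210) = 19 - 1*(-173) = 19 + 173 = 192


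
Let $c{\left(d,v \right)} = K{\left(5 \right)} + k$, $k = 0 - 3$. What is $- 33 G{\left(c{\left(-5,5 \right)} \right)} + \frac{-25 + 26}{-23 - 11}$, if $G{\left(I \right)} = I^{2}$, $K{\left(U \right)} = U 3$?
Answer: $- \frac{161569}{34} \approx -4752.0$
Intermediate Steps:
$k = -3$ ($k = 0 - 3 = -3$)
$K{\left(U \right)} = 3 U$
$c{\left(d,v \right)} = 12$ ($c{\left(d,v \right)} = 3 \cdot 5 - 3 = 15 - 3 = 12$)
$- 33 G{\left(c{\left(-5,5 \right)} \right)} + \frac{-25 + 26}{-23 - 11} = - 33 \cdot 12^{2} + \frac{-25 + 26}{-23 - 11} = \left(-33\right) 144 + 1 \frac{1}{-34} = -4752 + 1 \left(- \frac{1}{34}\right) = -4752 - \frac{1}{34} = - \frac{161569}{34}$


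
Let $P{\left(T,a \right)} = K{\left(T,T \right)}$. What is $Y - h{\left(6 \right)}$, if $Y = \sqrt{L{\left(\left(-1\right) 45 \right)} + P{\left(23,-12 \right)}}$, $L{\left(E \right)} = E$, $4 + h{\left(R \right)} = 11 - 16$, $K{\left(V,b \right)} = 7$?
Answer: $9 + i \sqrt{38} \approx 9.0 + 6.1644 i$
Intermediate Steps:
$h{\left(R \right)} = -9$ ($h{\left(R \right)} = -4 + \left(11 - 16\right) = -4 - 5 = -9$)
$P{\left(T,a \right)} = 7$
$Y = i \sqrt{38}$ ($Y = \sqrt{\left(-1\right) 45 + 7} = \sqrt{-45 + 7} = \sqrt{-38} = i \sqrt{38} \approx 6.1644 i$)
$Y - h{\left(6 \right)} = i \sqrt{38} - -9 = i \sqrt{38} + 9 = 9 + i \sqrt{38}$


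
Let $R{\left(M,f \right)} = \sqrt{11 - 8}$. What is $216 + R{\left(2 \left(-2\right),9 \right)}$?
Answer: $216 + \sqrt{3} \approx 217.73$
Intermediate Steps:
$R{\left(M,f \right)} = \sqrt{3}$
$216 + R{\left(2 \left(-2\right),9 \right)} = 216 + \sqrt{3}$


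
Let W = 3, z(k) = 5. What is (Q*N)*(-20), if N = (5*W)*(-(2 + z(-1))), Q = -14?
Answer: -29400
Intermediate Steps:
N = -105 (N = (5*3)*(-(2 + 5)) = 15*(-1*7) = 15*(-7) = -105)
(Q*N)*(-20) = -14*(-105)*(-20) = 1470*(-20) = -29400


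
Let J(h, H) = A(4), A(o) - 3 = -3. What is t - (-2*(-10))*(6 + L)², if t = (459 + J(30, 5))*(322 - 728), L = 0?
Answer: -187074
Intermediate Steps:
A(o) = 0 (A(o) = 3 - 3 = 0)
J(h, H) = 0
t = -186354 (t = (459 + 0)*(322 - 728) = 459*(-406) = -186354)
t - (-2*(-10))*(6 + L)² = -186354 - (-2*(-10))*(6 + 0)² = -186354 - 20*6² = -186354 - 20*36 = -186354 - 1*720 = -186354 - 720 = -187074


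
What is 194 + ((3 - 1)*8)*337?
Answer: 5586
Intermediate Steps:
194 + ((3 - 1)*8)*337 = 194 + (2*8)*337 = 194 + 16*337 = 194 + 5392 = 5586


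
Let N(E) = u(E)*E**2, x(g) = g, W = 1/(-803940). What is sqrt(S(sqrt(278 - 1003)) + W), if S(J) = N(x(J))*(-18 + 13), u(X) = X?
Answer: sqrt(-200985 + 2928635341312500*I*sqrt(29))/401970 ≈ 220.91 + 220.91*I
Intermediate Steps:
W = -1/803940 ≈ -1.2439e-6
N(E) = E**3 (N(E) = E*E**2 = E**3)
S(J) = -5*J**3 (S(J) = J**3*(-18 + 13) = J**3*(-5) = -5*J**3)
sqrt(S(sqrt(278 - 1003)) + W) = sqrt(-5*(278 - 1003)**(3/2) - 1/803940) = sqrt(-5*(-3625*I*sqrt(29)) - 1/803940) = sqrt(-(-18125)*I*sqrt(29) - 1/803940) = sqrt(18125*I*sqrt(29) - 1/803940) = sqrt(-1/803940 + 18125*I*sqrt(29))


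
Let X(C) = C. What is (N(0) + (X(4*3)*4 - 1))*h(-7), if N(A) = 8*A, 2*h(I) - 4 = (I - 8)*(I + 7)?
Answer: 94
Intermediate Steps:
h(I) = 2 + (-8 + I)*(7 + I)/2 (h(I) = 2 + ((I - 8)*(I + 7))/2 = 2 + ((-8 + I)*(7 + I))/2 = 2 + (-8 + I)*(7 + I)/2)
(N(0) + (X(4*3)*4 - 1))*h(-7) = (8*0 + ((4*3)*4 - 1))*(-26 + (1/2)*(-7)**2 - 1/2*(-7)) = (0 + (12*4 - 1))*(-26 + (1/2)*49 + 7/2) = (0 + (48 - 1))*(-26 + 49/2 + 7/2) = (0 + 47)*2 = 47*2 = 94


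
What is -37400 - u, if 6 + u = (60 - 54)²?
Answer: -37430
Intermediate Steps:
u = 30 (u = -6 + (60 - 54)² = -6 + 6² = -6 + 36 = 30)
-37400 - u = -37400 - 1*30 = -37400 - 30 = -37430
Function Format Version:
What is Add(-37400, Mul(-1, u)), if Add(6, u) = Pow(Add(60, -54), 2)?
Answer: -37430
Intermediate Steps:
u = 30 (u = Add(-6, Pow(Add(60, -54), 2)) = Add(-6, Pow(6, 2)) = Add(-6, 36) = 30)
Add(-37400, Mul(-1, u)) = Add(-37400, Mul(-1, 30)) = Add(-37400, -30) = -37430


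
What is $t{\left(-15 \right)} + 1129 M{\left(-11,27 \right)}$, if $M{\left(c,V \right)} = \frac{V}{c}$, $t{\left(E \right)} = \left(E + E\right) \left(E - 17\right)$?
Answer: $- \frac{19923}{11} \approx -1811.2$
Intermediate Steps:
$t{\left(E \right)} = 2 E \left(-17 + E\right)$
$t{\left(-15 \right)} + 1129 M{\left(-11,27 \right)} = 2 \left(-15\right) \left(-17 - 15\right) + 1129 \frac{27}{-11} = 2 \left(-15\right) \left(-32\right) + 1129 \cdot 27 \left(- \frac{1}{11}\right) = 960 + 1129 \left(- \frac{27}{11}\right) = 960 - \frac{30483}{11} = - \frac{19923}{11}$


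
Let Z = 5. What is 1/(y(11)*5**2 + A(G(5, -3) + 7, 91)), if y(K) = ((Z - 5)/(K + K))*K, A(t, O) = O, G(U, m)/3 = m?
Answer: 1/91 ≈ 0.010989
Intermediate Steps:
G(U, m) = 3*m
y(K) = 0 (y(K) = ((5 - 5)/(K + K))*K = (0/((2*K)))*K = (0*(1/(2*K)))*K = 0*K = 0)
1/(y(11)*5**2 + A(G(5, -3) + 7, 91)) = 1/(0*5**2 + 91) = 1/(0*25 + 91) = 1/(0 + 91) = 1/91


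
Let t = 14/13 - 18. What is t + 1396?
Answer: 17928/13 ≈ 1379.1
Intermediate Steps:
t = -220/13 (t = (1/13)*14 - 18 = 14/13 - 18 = -220/13 ≈ -16.923)
t + 1396 = -220/13 + 1396 = 17928/13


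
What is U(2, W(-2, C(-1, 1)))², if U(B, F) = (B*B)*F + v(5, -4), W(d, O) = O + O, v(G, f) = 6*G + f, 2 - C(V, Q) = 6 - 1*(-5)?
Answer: 2116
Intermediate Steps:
C(V, Q) = -9 (C(V, Q) = 2 - (6 - 1*(-5)) = 2 - (6 + 5) = 2 - 1*11 = 2 - 11 = -9)
v(G, f) = f + 6*G
W(d, O) = 2*O
U(B, F) = 26 + F*B² (U(B, F) = (B*B)*F + (-4 + 6*5) = B²*F + (-4 + 30) = F*B² + 26 = 26 + F*B²)
U(2, W(-2, C(-1, 1)))² = (26 + (2*(-9))*2²)² = (26 - 18*4)² = (26 - 72)² = (-46)² = 2116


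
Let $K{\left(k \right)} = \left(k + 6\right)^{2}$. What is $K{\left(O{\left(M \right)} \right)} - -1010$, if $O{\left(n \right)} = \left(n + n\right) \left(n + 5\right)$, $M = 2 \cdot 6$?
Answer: $172406$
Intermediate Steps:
$M = 12$
$O{\left(n \right)} = 2 n \left(5 + n\right)$
$K{\left(k \right)} = \left(6 + k\right)^{2}$
$K{\left(O{\left(M \right)} \right)} - -1010 = \left(6 + 2 \cdot 12 \left(5 + 12\right)\right)^{2} - -1010 = \left(6 + 2 \cdot 12 \cdot 17\right)^{2} + 1010 = \left(6 + 408\right)^{2} + 1010 = 414^{2} + 1010 = 171396 + 1010 = 172406$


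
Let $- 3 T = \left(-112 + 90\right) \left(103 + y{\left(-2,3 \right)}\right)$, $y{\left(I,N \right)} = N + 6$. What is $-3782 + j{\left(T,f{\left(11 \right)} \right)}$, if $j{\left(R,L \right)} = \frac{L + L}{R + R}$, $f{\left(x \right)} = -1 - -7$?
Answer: $- \frac{4659415}{1232} \approx -3782.0$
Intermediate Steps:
$f{\left(x \right)} = 6$ ($f{\left(x \right)} = -1 + 7 = 6$)
$y{\left(I,N \right)} = 6 + N$
$T = \frac{2464}{3}$ ($T = - \frac{\left(-112 + 90\right) \left(103 + \left(6 + 3\right)\right)}{3} = - \frac{\left(-22\right) \left(103 + 9\right)}{3} = - \frac{\left(-22\right) 112}{3} = \left(- \frac{1}{3}\right) \left(-2464\right) = \frac{2464}{3} \approx 821.33$)
$j{\left(R,L \right)} = \frac{L}{R}$ ($j{\left(R,L \right)} = \frac{2 L}{2 R} = 2 L \frac{1}{2 R} = \frac{L}{R}$)
$-3782 + j{\left(T,f{\left(11 \right)} \right)} = -3782 + \frac{6}{\frac{2464}{3}} = -3782 + 6 \cdot \frac{3}{2464} = -3782 + \frac{9}{1232} = - \frac{4659415}{1232}$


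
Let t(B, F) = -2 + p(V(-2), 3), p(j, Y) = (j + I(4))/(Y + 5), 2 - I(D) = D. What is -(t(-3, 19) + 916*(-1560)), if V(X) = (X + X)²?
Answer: 5715841/4 ≈ 1.4290e+6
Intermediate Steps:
I(D) = 2 - D
V(X) = 4*X² (V(X) = (2*X)² = 4*X²)
p(j, Y) = (-2 + j)/(5 + Y) (p(j, Y) = (j + (2 - 1*4))/(Y + 5) = (j + (2 - 4))/(5 + Y) = (j - 2)/(5 + Y) = (-2 + j)/(5 + Y))
t(B, F) = -¼ (t(B, F) = -2 + (-2 + 4*(-2)²)/(5 + 3) = -2 + (-2 + 4*4)/8 = -2 + (-2 + 16)/8 = -2 + (⅛)*14 = -2 + 7/4 = -¼)
-(t(-3, 19) + 916*(-1560)) = -(-¼ + 916*(-1560)) = -(-¼ - 1428960) = -1*(-5715841/4) = 5715841/4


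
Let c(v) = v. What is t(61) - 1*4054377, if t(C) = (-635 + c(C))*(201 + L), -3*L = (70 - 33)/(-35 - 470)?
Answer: -6317194003/1515 ≈ -4.1698e+6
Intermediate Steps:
L = 37/1515 (L = -(70 - 33)/(3*(-35 - 470)) = -37/(3*(-505)) = -37*(-1)/(3*505) = -⅓*(-37/505) = 37/1515 ≈ 0.024422)
t(C) = -38678104/303 + 304552*C/1515 (t(C) = (-635 + C)*(201 + 37/1515) = (-635 + C)*(304552/1515) = -38678104/303 + 304552*C/1515)
t(61) - 1*4054377 = (-38678104/303 + (304552/1515)*61) - 1*4054377 = (-38678104/303 + 18577672/1515) - 4054377 = -174812848/1515 - 4054377 = -6317194003/1515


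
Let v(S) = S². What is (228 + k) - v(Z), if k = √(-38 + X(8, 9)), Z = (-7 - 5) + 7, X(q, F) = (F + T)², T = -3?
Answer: 203 + I*√2 ≈ 203.0 + 1.4142*I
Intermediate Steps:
X(q, F) = (-3 + F)² (X(q, F) = (F - 3)² = (-3 + F)²)
Z = -5 (Z = -12 + 7 = -5)
k = I*√2 (k = √(-38 + (-3 + 9)²) = √(-38 + 6²) = √(-38 + 36) = √(-2) = I*√2 ≈ 1.4142*I)
(228 + k) - v(Z) = (228 + I*√2) - 1*(-5)² = (228 + I*√2) - 1*25 = (228 + I*√2) - 25 = 203 + I*√2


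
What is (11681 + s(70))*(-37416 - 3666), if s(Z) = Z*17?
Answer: -528766422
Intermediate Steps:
s(Z) = 17*Z
(11681 + s(70))*(-37416 - 3666) = (11681 + 17*70)*(-37416 - 3666) = (11681 + 1190)*(-41082) = 12871*(-41082) = -528766422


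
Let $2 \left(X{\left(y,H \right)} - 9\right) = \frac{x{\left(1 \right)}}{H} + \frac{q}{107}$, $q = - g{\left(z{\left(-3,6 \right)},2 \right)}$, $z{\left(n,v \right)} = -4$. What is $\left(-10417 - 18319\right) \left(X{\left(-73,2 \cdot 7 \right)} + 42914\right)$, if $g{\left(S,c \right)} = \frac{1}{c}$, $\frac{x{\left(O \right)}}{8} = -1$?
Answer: $- \frac{923836860880}{749} \approx -1.2334 \cdot 10^{9}$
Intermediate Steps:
$x{\left(O \right)} = -8$ ($x{\left(O \right)} = 8 \left(-1\right) = -8$)
$q = - \frac{1}{2} \approx -0.5$
$X{\left(y,H \right)} = \frac{3851}{428} - \frac{4}{H}$ ($X{\left(y,H \right)} = 9 + \frac{- \frac{8}{H} - \frac{1}{2 \cdot 107}}{2} = 9 + \frac{- \frac{8}{H} - \frac{1}{214}}{2} = 9 + \frac{- \frac{1}{214} - \frac{8}{H}}{2} = 9 - \left(\frac{1}{428} + \frac{4}{H}\right) = \frac{3851}{428} - \frac{4}{H}$)
$\left(-10417 - 18319\right) \left(X{\left(-73,2 \cdot 7 \right)} + 42914\right) = \left(-10417 - 18319\right) \left(\left(\frac{3851}{428} - \frac{4}{2 \cdot 7}\right) + 42914\right) = - 28736 \left(\left(\frac{3851}{428} - \frac{4}{14}\right) + 42914\right) = - 28736 \left(\left(\frac{3851}{428} - \frac{2}{7}\right) + 42914\right) = - 28736 \left(\frac{26101}{2996} + 42914\right) = \left(-28736\right) \frac{128596445}{2996} = - \frac{923836860880}{749}$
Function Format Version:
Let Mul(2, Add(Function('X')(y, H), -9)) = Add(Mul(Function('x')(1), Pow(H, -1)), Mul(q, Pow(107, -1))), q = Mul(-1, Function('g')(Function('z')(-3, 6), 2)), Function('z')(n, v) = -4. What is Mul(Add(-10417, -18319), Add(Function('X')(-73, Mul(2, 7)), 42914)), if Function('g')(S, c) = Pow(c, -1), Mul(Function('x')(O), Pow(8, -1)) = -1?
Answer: Rational(-923836860880, 749) ≈ -1.2334e+9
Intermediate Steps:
Function('x')(O) = -8 (Function('x')(O) = Mul(8, -1) = -8)
q = Rational(-1, 2) (q = Mul(-1, Pow(2, -1)) = Mul(-1, Rational(1, 2)) = Rational(-1, 2) ≈ -0.50000)
Function('X')(y, H) = Add(Rational(3851, 428), Mul(-4, Pow(H, -1))) (Function('X')(y, H) = Add(9, Mul(Rational(1, 2), Add(Mul(-8, Pow(H, -1)), Mul(Rational(-1, 2), Pow(107, -1))))) = Add(9, Mul(Rational(1, 2), Add(Mul(-8, Pow(H, -1)), Mul(Rational(-1, 2), Rational(1, 107))))) = Add(9, Mul(Rational(1, 2), Add(Mul(-8, Pow(H, -1)), Rational(-1, 214)))) = Add(9, Mul(Rational(1, 2), Add(Rational(-1, 214), Mul(-8, Pow(H, -1))))) = Add(9, Add(Rational(-1, 428), Mul(-4, Pow(H, -1)))) = Add(Rational(3851, 428), Mul(-4, Pow(H, -1))))
Mul(Add(-10417, -18319), Add(Function('X')(-73, Mul(2, 7)), 42914)) = Mul(Add(-10417, -18319), Add(Add(Rational(3851, 428), Mul(-4, Pow(Mul(2, 7), -1))), 42914)) = Mul(-28736, Add(Add(Rational(3851, 428), Mul(-4, Pow(14, -1))), 42914)) = Mul(-28736, Add(Add(Rational(3851, 428), Mul(-4, Rational(1, 14))), 42914)) = Mul(-28736, Add(Add(Rational(3851, 428), Rational(-2, 7)), 42914)) = Mul(-28736, Add(Rational(26101, 2996), 42914)) = Mul(-28736, Rational(128596445, 2996)) = Rational(-923836860880, 749)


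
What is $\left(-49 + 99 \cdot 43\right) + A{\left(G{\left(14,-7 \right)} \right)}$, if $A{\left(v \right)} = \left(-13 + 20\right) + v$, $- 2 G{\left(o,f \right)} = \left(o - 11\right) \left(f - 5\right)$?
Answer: $4233$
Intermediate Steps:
$G{\left(o,f \right)} = - \frac{\left(-11 + o\right) \left(-5 + f\right)}{2}$ ($G{\left(o,f \right)} = - \frac{\left(o - 11\right) \left(f - 5\right)}{2} = - \frac{\left(-11 + o\right) \left(f - 5\right)}{2} = - \frac{\left(-11 + o\right) \left(-5 + f\right)}{2}$)
$A{\left(v \right)} = 7 + v$
$\left(-49 + 99 \cdot 43\right) + A{\left(G{\left(14,-7 \right)} \right)} = \left(-49 + 99 \cdot 43\right) + \left(7 + \left(- \frac{55}{2} + \frac{5}{2} \cdot 14 + \frac{11}{2} \left(-7\right) - \left(- \frac{7}{2}\right) 14\right)\right) = \left(-49 + 4257\right) + \left(7 + \left(- \frac{55}{2} + 35 - \frac{77}{2} + 49\right)\right) = 4208 + \left(7 + 18\right) = 4208 + 25 = 4233$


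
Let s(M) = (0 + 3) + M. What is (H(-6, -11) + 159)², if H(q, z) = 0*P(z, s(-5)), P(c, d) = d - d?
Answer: 25281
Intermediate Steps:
s(M) = 3 + M
P(c, d) = 0
H(q, z) = 0 (H(q, z) = 0*0 = 0)
(H(-6, -11) + 159)² = (0 + 159)² = 159² = 25281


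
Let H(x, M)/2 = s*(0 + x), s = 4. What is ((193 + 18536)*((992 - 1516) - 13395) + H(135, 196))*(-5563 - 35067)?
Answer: 10591748198730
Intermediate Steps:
H(x, M) = 8*x (H(x, M) = 2*(4*(0 + x)) = 2*(4*x) = 8*x)
((193 + 18536)*((992 - 1516) - 13395) + H(135, 196))*(-5563 - 35067) = ((193 + 18536)*((992 - 1516) - 13395) + 8*135)*(-5563 - 35067) = (18729*(-524 - 13395) + 1080)*(-40630) = (18729*(-13919) + 1080)*(-40630) = (-260688951 + 1080)*(-40630) = -260687871*(-40630) = 10591748198730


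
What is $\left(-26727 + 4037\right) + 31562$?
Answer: $8872$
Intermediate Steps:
$\left(-26727 + 4037\right) + 31562 = -22690 + 31562 = 8872$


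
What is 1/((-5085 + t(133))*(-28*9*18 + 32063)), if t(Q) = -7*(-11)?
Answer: -1/137855216 ≈ -7.2540e-9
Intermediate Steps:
t(Q) = 77
1/((-5085 + t(133))*(-28*9*18 + 32063)) = 1/((-5085 + 77)*(-28*9*18 + 32063)) = 1/(-5008*(-252*18 + 32063)) = 1/(-5008*(-4536 + 32063)) = 1/(-5008*27527) = 1/(-137855216) = -1/137855216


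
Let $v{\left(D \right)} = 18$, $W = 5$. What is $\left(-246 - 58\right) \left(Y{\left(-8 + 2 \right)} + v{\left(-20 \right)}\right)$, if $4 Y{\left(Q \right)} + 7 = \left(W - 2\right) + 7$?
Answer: $-5700$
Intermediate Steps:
$Y{\left(Q \right)} = \frac{3}{4}$ ($Y{\left(Q \right)} = - \frac{7}{4} + \frac{\left(5 - 2\right) + 7}{4} = - \frac{7}{4} + \frac{3 + 7}{4} = - \frac{7}{4} + \frac{1}{4} \cdot 10 = - \frac{7}{4} + \frac{5}{2} = \frac{3}{4}$)
$\left(-246 - 58\right) \left(Y{\left(-8 + 2 \right)} + v{\left(-20 \right)}\right) = \left(-246 - 58\right) \left(\frac{3}{4} + 18\right) = \left(-304\right) \frac{75}{4} = -5700$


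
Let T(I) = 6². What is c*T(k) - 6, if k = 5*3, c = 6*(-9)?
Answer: -1950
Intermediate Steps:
c = -54
k = 15
T(I) = 36
c*T(k) - 6 = -54*36 - 6 = -1944 - 6 = -1950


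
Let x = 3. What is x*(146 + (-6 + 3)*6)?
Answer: 384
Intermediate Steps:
x*(146 + (-6 + 3)*6) = 3*(146 + (-6 + 3)*6) = 3*(146 - 3*6) = 3*(146 - 18) = 3*128 = 384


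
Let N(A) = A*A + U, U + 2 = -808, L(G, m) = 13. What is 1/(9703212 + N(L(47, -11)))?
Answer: 1/9702571 ≈ 1.0307e-7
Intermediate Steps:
U = -810 (U = -2 - 808 = -810)
N(A) = -810 + A**2 (N(A) = A*A - 810 = A**2 - 810 = -810 + A**2)
1/(9703212 + N(L(47, -11))) = 1/(9703212 + (-810 + 13**2)) = 1/(9703212 + (-810 + 169)) = 1/(9703212 - 641) = 1/9702571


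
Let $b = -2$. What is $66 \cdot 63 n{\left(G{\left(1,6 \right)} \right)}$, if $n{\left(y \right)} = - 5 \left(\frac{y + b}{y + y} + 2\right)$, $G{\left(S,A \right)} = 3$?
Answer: $-45045$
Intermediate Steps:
$n{\left(y \right)} = -10 - \frac{5 \left(-2 + y\right)}{2 y}$ ($n{\left(y \right)} = - 5 \left(\frac{y - 2}{y + y} + 2\right) = - 5 \left(\frac{-2 + y}{2 y} + 2\right) = - 5 \left(2 + \frac{-2 + y}{2 y}\right) = -10 - \frac{5 \left(-2 + y\right)}{2 y}$)
$66 \cdot 63 n{\left(G{\left(1,6 \right)} \right)} = 66 \cdot 63 \left(- \frac{25}{2} + \frac{5}{3}\right) = 4158 \left(- \frac{25}{2} + 5 \cdot \frac{1}{3}\right) = 4158 \left(- \frac{25}{2} + \frac{5}{3}\right) = 4158 \left(- \frac{65}{6}\right) = -45045$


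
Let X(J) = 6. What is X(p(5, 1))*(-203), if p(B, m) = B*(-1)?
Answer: -1218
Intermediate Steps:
p(B, m) = -B
X(p(5, 1))*(-203) = 6*(-203) = -1218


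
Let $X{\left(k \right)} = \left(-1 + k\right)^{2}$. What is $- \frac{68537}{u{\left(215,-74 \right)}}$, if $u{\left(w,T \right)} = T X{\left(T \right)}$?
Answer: $\frac{68537}{416250} \approx 0.16465$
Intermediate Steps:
$u{\left(w,T \right)} = T \left(-1 + T\right)^{2}$
$- \frac{68537}{u{\left(215,-74 \right)}} = - \frac{68537}{\left(-74\right) \left(-1 - 74\right)^{2}} = - \frac{68537}{\left(-74\right) \left(-75\right)^{2}} = - \frac{68537}{\left(-74\right) 5625} = - \frac{68537}{-416250} = \left(-68537\right) \left(- \frac{1}{416250}\right) = \frac{68537}{416250}$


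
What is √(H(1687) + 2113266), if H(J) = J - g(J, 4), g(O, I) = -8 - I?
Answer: √2114965 ≈ 1454.3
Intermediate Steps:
H(J) = 12 + J (H(J) = J - (-8 - 1*4) = J - (-8 - 4) = J - 1*(-12) = J + 12 = 12 + J)
√(H(1687) + 2113266) = √((12 + 1687) + 2113266) = √(1699 + 2113266) = √2114965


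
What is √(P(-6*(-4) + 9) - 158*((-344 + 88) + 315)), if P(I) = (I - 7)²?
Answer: I*√8646 ≈ 92.984*I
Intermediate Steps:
P(I) = (-7 + I)²
√(P(-6*(-4) + 9) - 158*((-344 + 88) + 315)) = √((-7 + (-6*(-4) + 9))² - 158*((-344 + 88) + 315)) = √((-7 + (24 + 9))² - 158*(-256 + 315)) = √((-7 + 33)² - 158*59) = √(26² - 9322) = √(676 - 9322) = √(-8646) = I*√8646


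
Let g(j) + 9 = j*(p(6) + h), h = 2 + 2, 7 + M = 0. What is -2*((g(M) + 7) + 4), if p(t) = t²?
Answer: 556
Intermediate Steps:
M = -7 (M = -7 + 0 = -7)
h = 4
g(j) = -9 + 40*j (g(j) = -9 + j*(6² + 4) = -9 + j*(36 + 4) = -9 + j*40 = -9 + 40*j)
-2*((g(M) + 7) + 4) = -2*(((-9 + 40*(-7)) + 7) + 4) = -2*(((-9 - 280) + 7) + 4) = -2*((-289 + 7) + 4) = -2*(-282 + 4) = -2*(-278) = 556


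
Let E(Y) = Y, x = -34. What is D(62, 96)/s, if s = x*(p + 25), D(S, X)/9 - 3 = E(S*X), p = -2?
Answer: -53595/782 ≈ -68.536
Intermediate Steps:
D(S, X) = 27 + 9*S*X (D(S, X) = 27 + 9*(S*X) = 27 + 9*S*X)
s = -782 (s = -34*(-2 + 25) = -34*23 = -782)
D(62, 96)/s = (27 + 9*62*96)/(-782) = (27 + 53568)*(-1/782) = 53595*(-1/782) = -53595/782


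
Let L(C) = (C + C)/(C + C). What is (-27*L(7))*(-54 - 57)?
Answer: 2997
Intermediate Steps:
L(C) = 1 (L(C) = (2*C)/((2*C)) = (2*C)*(1/(2*C)) = 1)
(-27*L(7))*(-54 - 57) = (-27*1)*(-54 - 57) = -27*(-111) = 2997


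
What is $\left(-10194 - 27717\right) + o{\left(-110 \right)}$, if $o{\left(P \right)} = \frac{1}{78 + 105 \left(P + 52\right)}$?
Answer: $- \frac{227920933}{6012} \approx -37911.0$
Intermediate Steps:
$o{\left(P \right)} = \frac{1}{5538 + 105 P}$ ($o{\left(P \right)} = \frac{1}{78 + 105 \left(52 + P\right)} = \frac{1}{78 + \left(5460 + 105 P\right)} = \frac{1}{5538 + 105 P}$)
$\left(-10194 - 27717\right) + o{\left(-110 \right)} = \left(-10194 - 27717\right) + \frac{1}{3 \left(1846 + 35 \left(-110\right)\right)} = -37911 + \frac{1}{3 \left(1846 - 3850\right)} = -37911 + \frac{1}{3 \left(-2004\right)} = -37911 + \frac{1}{3} \left(- \frac{1}{2004}\right) = -37911 - \frac{1}{6012} = - \frac{227920933}{6012}$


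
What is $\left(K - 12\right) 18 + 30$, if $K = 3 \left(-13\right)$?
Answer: $-888$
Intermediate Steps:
$K = -39$
$\left(K - 12\right) 18 + 30 = \left(-39 - 12\right) 18 + 30 = \left(-51\right) 18 + 30 = -918 + 30 = -888$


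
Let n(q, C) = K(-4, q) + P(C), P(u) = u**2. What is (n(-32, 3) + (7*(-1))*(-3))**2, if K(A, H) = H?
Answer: 4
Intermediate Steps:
n(q, C) = q + C**2
(n(-32, 3) + (7*(-1))*(-3))**2 = ((-32 + 3**2) + (7*(-1))*(-3))**2 = ((-32 + 9) - 7*(-3))**2 = (-23 + 21)**2 = (-2)**2 = 4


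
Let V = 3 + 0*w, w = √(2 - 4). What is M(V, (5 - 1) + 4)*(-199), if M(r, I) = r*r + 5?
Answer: -2786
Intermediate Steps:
w = I*√2 (w = √(-2) = I*√2 ≈ 1.4142*I)
V = 3 (V = 3 + 0*(I*√2) = 3 + 0 = 3)
M(r, I) = 5 + r² (M(r, I) = r² + 5 = 5 + r²)
M(V, (5 - 1) + 4)*(-199) = (5 + 3²)*(-199) = (5 + 9)*(-199) = 14*(-199) = -2786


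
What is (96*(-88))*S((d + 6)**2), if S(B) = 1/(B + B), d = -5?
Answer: -4224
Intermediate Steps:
S(B) = 1/(2*B)
(96*(-88))*S((d + 6)**2) = (96*(-88))*(1/(2*((-5 + 6)**2))) = -4224/(1**2) = -4224/1 = -4224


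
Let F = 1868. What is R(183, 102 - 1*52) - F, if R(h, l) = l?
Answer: -1818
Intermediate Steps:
R(183, 102 - 1*52) - F = (102 - 1*52) - 1*1868 = (102 - 52) - 1868 = 50 - 1868 = -1818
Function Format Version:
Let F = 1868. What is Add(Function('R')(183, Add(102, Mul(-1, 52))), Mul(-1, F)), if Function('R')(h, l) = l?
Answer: -1818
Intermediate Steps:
Add(Function('R')(183, Add(102, Mul(-1, 52))), Mul(-1, F)) = Add(Add(102, Mul(-1, 52)), Mul(-1, 1868)) = Add(Add(102, -52), -1868) = Add(50, -1868) = -1818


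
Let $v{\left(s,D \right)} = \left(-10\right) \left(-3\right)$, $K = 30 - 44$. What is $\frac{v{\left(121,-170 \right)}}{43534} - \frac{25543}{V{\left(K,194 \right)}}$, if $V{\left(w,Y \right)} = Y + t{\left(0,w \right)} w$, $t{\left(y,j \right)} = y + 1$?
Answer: $- \frac{555991781}{3918060} \approx -141.9$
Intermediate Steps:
$K = -14$
$t{\left(y,j \right)} = 1 + y$
$v{\left(s,D \right)} = 30$
$V{\left(w,Y \right)} = Y + w$ ($V{\left(w,Y \right)} = Y + \left(1 + 0\right) w = Y + 1 w = Y + w$)
$\frac{v{\left(121,-170 \right)}}{43534} - \frac{25543}{V{\left(K,194 \right)}} = \frac{30}{43534} - \frac{25543}{194 - 14} = 30 \cdot \frac{1}{43534} - \frac{25543}{180} = \frac{15}{21767} - \frac{25543}{180} = - \frac{555991781}{3918060}$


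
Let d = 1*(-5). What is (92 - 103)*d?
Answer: 55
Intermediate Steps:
d = -5
(92 - 103)*d = (92 - 103)*(-5) = -11*(-5) = 55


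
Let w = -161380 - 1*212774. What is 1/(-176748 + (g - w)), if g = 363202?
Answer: 1/560608 ≈ 1.7838e-6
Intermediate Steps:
w = -374154 (w = -161380 - 212774 = -374154)
1/(-176748 + (g - w)) = 1/(-176748 + (363202 - 1*(-374154))) = 1/(-176748 + (363202 + 374154)) = 1/(-176748 + 737356) = 1/560608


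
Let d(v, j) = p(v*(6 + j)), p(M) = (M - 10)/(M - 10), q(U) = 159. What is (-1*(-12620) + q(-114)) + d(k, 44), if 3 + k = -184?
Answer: 12780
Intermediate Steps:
k = -187 (k = -3 - 184 = -187)
p(M) = 1 (p(M) = (-10 + M)/(-10 + M) = 1)
d(v, j) = 1
(-1*(-12620) + q(-114)) + d(k, 44) = (-1*(-12620) + 159) + 1 = (12620 + 159) + 1 = 12779 + 1 = 12780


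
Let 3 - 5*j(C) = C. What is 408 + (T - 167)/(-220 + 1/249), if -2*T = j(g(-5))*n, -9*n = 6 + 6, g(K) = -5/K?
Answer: 111956743/273895 ≈ 408.76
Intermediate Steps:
j(C) = 3/5 - C/5
n = -4/3 (n = -(6 + 6)/9 = -1/9*12 = -4/3 ≈ -1.3333)
T = 4/15 (T = -(3/5 - (-1)/(-5))*(-4)/(2*3) = -(3/5 - (-1)*(-1)/5)*(-4)/(2*3) = -(3/5 - 1/5*1)*(-4)/(2*3) = -(3/5 - 1/5)*(-4)/(2*3) = -(-4)/(5*3) = -1/2*(-8/15) = 4/15 ≈ 0.26667)
408 + (T - 167)/(-220 + 1/249) = 408 + (4/15 - 167)/(-220 + 1/249) = 408 - 2501/(15*(-220 + 1/249)) = 408 - 2501/(15*(-54779/249)) = 408 - 2501/15*(-249/54779) = 408 + 207583/273895 = 111956743/273895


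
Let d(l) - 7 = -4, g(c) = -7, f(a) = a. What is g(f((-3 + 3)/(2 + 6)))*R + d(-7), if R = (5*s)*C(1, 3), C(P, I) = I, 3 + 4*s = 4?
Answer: -93/4 ≈ -23.250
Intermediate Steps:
s = ¼ (s = -¾ + (¼)*4 = -¾ + 1 = ¼ ≈ 0.25000)
d(l) = 3 (d(l) = 7 - 4 = 3)
R = 15/4 (R = (5*(¼))*3 = (5/4)*3 = 15/4 ≈ 3.7500)
g(f((-3 + 3)/(2 + 6)))*R + d(-7) = -7*15/4 + 3 = -105/4 + 3 = -93/4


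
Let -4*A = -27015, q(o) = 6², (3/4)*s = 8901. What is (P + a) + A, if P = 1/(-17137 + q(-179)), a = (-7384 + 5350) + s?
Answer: 1134668447/68404 ≈ 16588.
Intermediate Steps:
s = 11868 (s = (4/3)*8901 = 11868)
q(o) = 36
a = 9834 (a = (-7384 + 5350) + 11868 = -2034 + 11868 = 9834)
P = -1/17101 (P = 1/(-17137 + 36) = 1/(-17101) = -1/17101 ≈ -5.8476e-5)
A = 27015/4 (A = -¼*(-27015) = 27015/4 ≈ 6753.8)
(P + a) + A = (-1/17101 + 9834) + 27015/4 = 168171233/17101 + 27015/4 = 1134668447/68404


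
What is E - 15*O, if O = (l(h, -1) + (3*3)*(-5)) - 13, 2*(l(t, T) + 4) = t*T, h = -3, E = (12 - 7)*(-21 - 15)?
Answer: 1455/2 ≈ 727.50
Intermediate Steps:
E = -180 (E = 5*(-36) = -180)
l(t, T) = -4 + T*t/2 (l(t, T) = -4 + (t*T)/2 = -4 + (T*t)/2 = -4 + T*t/2)
O = -121/2 (O = ((-4 + (½)*(-1)*(-3)) + (3*3)*(-5)) - 13 = ((-4 + 3/2) + 9*(-5)) - 13 = (-5/2 - 45) - 13 = -95/2 - 13 = -121/2 ≈ -60.500)
E - 15*O = -180 - 15*(-121/2) = -180 + 1815/2 = 1455/2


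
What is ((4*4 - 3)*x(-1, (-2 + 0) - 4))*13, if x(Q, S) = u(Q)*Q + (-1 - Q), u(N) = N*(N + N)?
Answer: -338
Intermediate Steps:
u(N) = 2*N² (u(N) = N*(2*N) = 2*N²)
x(Q, S) = -1 - Q + 2*Q³ (x(Q, S) = (2*Q²)*Q + (-1 - Q) = 2*Q³ + (-1 - Q) = -1 - Q + 2*Q³)
((4*4 - 3)*x(-1, (-2 + 0) - 4))*13 = ((4*4 - 3)*(-1 - 1*(-1) + 2*(-1)³))*13 = ((16 - 3)*(-1 + 1 + 2*(-1)))*13 = (13*(-1 + 1 - 2))*13 = (13*(-2))*13 = -26*13 = -338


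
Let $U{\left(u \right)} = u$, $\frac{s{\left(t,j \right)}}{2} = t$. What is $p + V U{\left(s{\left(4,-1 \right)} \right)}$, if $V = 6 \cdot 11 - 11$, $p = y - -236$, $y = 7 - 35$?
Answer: $648$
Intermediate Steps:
$s{\left(t,j \right)} = 2 t$
$y = -28$ ($y = 7 - 35 = -28$)
$p = 208$ ($p = -28 - -236 = -28 + 236 = 208$)
$V = 55$ ($V = 66 - 11 = 55$)
$p + V U{\left(s{\left(4,-1 \right)} \right)} = 208 + 55 \cdot 2 \cdot 4 = 208 + 55 \cdot 8 = 208 + 440 = 648$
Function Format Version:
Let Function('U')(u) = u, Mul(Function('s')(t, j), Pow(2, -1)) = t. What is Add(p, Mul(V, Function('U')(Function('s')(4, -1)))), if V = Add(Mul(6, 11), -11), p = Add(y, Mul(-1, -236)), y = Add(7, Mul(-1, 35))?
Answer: 648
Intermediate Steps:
Function('s')(t, j) = Mul(2, t)
y = -28 (y = Add(7, -35) = -28)
p = 208 (p = Add(-28, Mul(-1, -236)) = Add(-28, 236) = 208)
V = 55 (V = Add(66, -11) = 55)
Add(p, Mul(V, Function('U')(Function('s')(4, -1)))) = Add(208, Mul(55, Mul(2, 4))) = Add(208, Mul(55, 8)) = Add(208, 440) = 648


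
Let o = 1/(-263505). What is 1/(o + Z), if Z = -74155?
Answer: -263505/19540213276 ≈ -1.3485e-5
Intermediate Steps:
o = -1/263505 ≈ -3.7950e-6
1/(o + Z) = 1/(-1/263505 - 74155) = 1/(-19540213276/263505) = -263505/19540213276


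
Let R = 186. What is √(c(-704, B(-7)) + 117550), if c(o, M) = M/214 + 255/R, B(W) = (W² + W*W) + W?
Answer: 2*√323340586159/3317 ≈ 342.86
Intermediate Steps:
B(W) = W + 2*W² (B(W) = (W² + W²) + W = 2*W² + W = W + 2*W²)
c(o, M) = 85/62 + M/214 (c(o, M) = M/214 + 255/186 = M*(1/214) + 255*(1/186) = M/214 + 85/62 = 85/62 + M/214)
√(c(-704, B(-7)) + 117550) = √((85/62 + (-7*(1 + 2*(-7)))/214) + 117550) = √((85/62 + (-7*(1 - 14))/214) + 117550) = √((85/62 + (-7*(-13))/214) + 117550) = √((85/62 + (1/214)*91) + 117550) = √((85/62 + 91/214) + 117550) = √(5958/3317 + 117550) = √(389919308/3317) = 2*√323340586159/3317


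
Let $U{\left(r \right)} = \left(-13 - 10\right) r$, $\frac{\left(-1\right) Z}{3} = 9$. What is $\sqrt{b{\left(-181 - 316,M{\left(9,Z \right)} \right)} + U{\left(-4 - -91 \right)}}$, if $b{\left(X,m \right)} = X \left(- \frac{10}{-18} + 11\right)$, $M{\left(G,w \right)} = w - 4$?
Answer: $\frac{i \sqrt{69697}}{3} \approx 88.001 i$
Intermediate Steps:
$Z = -27$ ($Z = \left(-3\right) 9 = -27$)
$U{\left(r \right)} = - 23 r$
$M{\left(G,w \right)} = -4 + w$
$b{\left(X,m \right)} = \frac{104 X}{9}$ ($b{\left(X,m \right)} = X \left(\left(-10\right) \left(- \frac{1}{18}\right) + 11\right) = X \left(\frac{5}{9} + 11\right) = X \frac{104}{9} = \frac{104 X}{9}$)
$\sqrt{b{\left(-181 - 316,M{\left(9,Z \right)} \right)} + U{\left(-4 - -91 \right)}} = \sqrt{\frac{104 \left(-181 - 316\right)}{9} - 23 \left(-4 - -91\right)} = \sqrt{\frac{104 \left(-181 - 316\right)}{9} - 23 \left(-4 + 91\right)} = \sqrt{\frac{104}{9} \left(-497\right) - 2001} = \sqrt{- \frac{51688}{9} - 2001} = \sqrt{- \frac{69697}{9}} = \frac{i \sqrt{69697}}{3}$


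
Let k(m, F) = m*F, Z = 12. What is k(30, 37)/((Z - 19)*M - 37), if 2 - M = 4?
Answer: -1110/23 ≈ -48.261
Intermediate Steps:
M = -2 (M = 2 - 1*4 = 2 - 4 = -2)
k(m, F) = F*m
k(30, 37)/((Z - 19)*M - 37) = (37*30)/((12 - 19)*(-2) - 37) = 1110/(-7*(-2) - 37) = 1110/(14 - 37) = 1110/(-23) = 1110*(-1/23) = -1110/23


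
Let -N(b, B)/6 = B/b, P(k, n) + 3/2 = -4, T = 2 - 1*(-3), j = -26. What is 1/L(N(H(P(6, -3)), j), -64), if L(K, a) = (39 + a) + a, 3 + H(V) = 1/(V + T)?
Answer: -1/89 ≈ -0.011236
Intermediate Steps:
T = 5 (T = 2 + 3 = 5)
P(k, n) = -11/2 (P(k, n) = -3/2 - 4 = -11/2)
H(V) = -3 + 1/(5 + V) (H(V) = -3 + 1/(V + 5) = -3 + 1/(5 + V))
N(b, B) = -6*B/b
L(K, a) = 39 + 2*a
1/L(N(H(P(6, -3)), j), -64) = 1/(39 + 2*(-64)) = 1/(39 - 128) = 1/(-89) = -1/89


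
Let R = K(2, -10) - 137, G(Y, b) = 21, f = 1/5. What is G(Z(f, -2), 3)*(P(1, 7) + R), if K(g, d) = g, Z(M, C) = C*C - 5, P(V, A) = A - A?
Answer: -2835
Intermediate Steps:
P(V, A) = 0
f = 1/5 ≈ 0.20000
Z(M, C) = -5 + C**2 (Z(M, C) = C**2 - 5 = -5 + C**2)
R = -135 (R = 2 - 137 = -135)
G(Z(f, -2), 3)*(P(1, 7) + R) = 21*(0 - 135) = 21*(-135) = -2835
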